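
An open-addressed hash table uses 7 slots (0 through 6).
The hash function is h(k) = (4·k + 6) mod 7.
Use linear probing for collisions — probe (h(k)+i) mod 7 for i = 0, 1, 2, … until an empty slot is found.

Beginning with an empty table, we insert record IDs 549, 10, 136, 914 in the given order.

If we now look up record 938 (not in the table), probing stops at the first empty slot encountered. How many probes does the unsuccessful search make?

549 hashes to 4; slot 4 is free => place at 4.
10 hashes to 4; 4 taken => place at 5.
136 hashes to 4; 4,5 taken => place at 6.
914 hashes to 1; slot 1 is free => place at 1.
Table: [_, 914, _, _, 549, 10, 136]
Lookup 938: h=6, probe 6,0 → slot 0 empty, not found.

2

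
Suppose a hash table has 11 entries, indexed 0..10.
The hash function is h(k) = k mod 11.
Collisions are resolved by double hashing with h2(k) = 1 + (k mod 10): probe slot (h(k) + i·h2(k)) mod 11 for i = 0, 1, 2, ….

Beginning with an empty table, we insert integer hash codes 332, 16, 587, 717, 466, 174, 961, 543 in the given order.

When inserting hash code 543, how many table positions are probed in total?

Insert 332: h=2, slot 2 empty -> index 2.
Insert 16: h=5, slot 5 empty -> index 5.
Insert 587: h=4, slot 4 empty -> index 4.
Insert 717: h=2, h2=8, slot 2 occupied -> index 10.
Insert 466: h=4, h2=7, slot 4 occupied -> index 0.
Insert 174: h=9, slot 9 empty -> index 9.
Insert 961: h=4, h2=2, slot 4 occupied -> index 6.
Insert 543: h=4, h2=4, slot 4 occupied -> index 8.
Table: [466, -, 332, -, 587, 16, 961, -, 543, 174, 717]

2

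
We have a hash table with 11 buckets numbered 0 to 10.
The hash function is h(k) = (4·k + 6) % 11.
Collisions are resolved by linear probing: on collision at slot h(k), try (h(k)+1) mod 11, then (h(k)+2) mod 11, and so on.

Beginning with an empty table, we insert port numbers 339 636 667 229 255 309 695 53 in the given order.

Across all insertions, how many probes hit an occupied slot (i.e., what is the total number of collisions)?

14

339 hashes to 9; slot 9 is free => place at 9.
636 hashes to 9; 9 taken => place at 10.
667 hashes to 1; slot 1 is free => place at 1.
229 hashes to 9; 9,10 taken => place at 0.
255 hashes to 3; slot 3 is free => place at 3.
309 hashes to 10; 10,0,1 taken => place at 2.
695 hashes to 3; 3 taken => place at 4.
53 hashes to 9; 9,10,0,1,2,3,4 taken => place at 5.
Table: [229, 667, 309, 255, 695, 53, -, -, -, 339, 636]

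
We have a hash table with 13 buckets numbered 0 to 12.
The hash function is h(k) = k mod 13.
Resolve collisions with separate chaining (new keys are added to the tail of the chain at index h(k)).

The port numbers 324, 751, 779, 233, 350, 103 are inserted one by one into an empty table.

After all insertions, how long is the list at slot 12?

324 -> bucket 12
751 -> bucket 10
779 -> bucket 12 (collision)
233 -> bucket 12 (collision)
350 -> bucket 12 (collision)
103 -> bucket 12 (collision)
Final buckets:
0: ∅
1: ∅
2: ∅
3: ∅
4: ∅
5: ∅
6: ∅
7: ∅
8: ∅
9: ∅
10: 751
11: ∅
12: 324 -> 779 -> 233 -> 350 -> 103

5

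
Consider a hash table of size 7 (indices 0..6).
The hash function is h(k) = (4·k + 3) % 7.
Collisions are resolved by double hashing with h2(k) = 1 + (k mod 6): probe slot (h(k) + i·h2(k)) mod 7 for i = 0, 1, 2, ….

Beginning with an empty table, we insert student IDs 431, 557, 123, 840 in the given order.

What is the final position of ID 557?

4

Insert 431: h=5, slot 5 empty => index 5.
Insert 557: h=5, h2=6, slot 5 occupied => index 4.
Insert 123: h=5, h2=4, slot 5 occupied => index 2.
Insert 840: h=3, slot 3 empty => index 3.
Table: [∅, ∅, 123, 840, 557, 431, ∅]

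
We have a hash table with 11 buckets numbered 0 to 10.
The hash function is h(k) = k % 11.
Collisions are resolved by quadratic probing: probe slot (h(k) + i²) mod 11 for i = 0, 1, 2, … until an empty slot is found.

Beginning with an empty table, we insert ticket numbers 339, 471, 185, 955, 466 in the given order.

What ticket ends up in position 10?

339 hashes to 9; slot 9 is free -> place at 9.
471 hashes to 9; 9 taken -> place at 10.
185 hashes to 9; 9,10 taken -> place at 2.
955 hashes to 9; 9,10,2 taken -> place at 7.
466 hashes to 4; slot 4 is free -> place at 4.
Table: [., ., 185, ., 466, ., ., 955, ., 339, 471]

471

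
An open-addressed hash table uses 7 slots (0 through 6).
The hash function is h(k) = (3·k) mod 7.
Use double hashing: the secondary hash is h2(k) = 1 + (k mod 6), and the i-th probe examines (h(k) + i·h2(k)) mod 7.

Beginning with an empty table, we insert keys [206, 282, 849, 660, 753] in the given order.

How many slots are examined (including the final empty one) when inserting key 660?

2

206: h=2 => slot 2
282: h=6 => slot 6
849: h=6, h2=4, probe 6,3 => slot 3
660: h=6, h2=1, probe 6,0 => slot 0
753: h=5 => slot 5
Table: [660, ∅, 206, 849, ∅, 753, 282]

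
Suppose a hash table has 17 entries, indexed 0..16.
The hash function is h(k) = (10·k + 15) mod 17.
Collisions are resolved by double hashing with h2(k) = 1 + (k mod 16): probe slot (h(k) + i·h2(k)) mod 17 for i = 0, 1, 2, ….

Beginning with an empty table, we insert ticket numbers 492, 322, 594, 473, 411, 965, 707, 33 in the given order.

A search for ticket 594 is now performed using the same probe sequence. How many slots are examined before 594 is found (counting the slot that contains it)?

3

492: h=5 -> slot 5
322: h=5, h2=3, probe 5,8 -> slot 8
594: h=5, h2=3, probe 5,8,11 -> slot 11
473: h=2 -> slot 2
411: h=11, h2=12, probe 11,6 -> slot 6
965: h=9 -> slot 9
707: h=13 -> slot 13
33: h=5, h2=2, probe 5,7 -> slot 7
Table: [—, —, 473, —, —, 492, 411, 33, 322, 965, —, 594, —, 707, —, —, —]
Lookup 594: h=5, h2=3, probe 5,8,11 → found at 11.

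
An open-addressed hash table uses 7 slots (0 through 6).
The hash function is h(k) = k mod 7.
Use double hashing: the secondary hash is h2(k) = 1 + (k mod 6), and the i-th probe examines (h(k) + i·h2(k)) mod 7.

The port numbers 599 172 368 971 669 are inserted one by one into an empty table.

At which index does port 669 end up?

1

Insert 599: h=4, slot 4 empty -> index 4.
Insert 172: h=4, h2=5, slot 4 occupied -> index 2.
Insert 368: h=4, h2=3, slot 4 occupied -> index 0.
Insert 971: h=5, slot 5 empty -> index 5.
Insert 669: h=4, h2=4, slot 4 occupied -> index 1.
Table: [368, 669, 172, —, 599, 971, —]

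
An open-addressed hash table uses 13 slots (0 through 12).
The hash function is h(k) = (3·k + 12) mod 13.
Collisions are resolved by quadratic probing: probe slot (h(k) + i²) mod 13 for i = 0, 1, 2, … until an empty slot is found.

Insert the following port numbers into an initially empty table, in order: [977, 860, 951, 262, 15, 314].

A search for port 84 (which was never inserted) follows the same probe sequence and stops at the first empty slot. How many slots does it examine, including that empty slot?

4

977: h=5 -> slot 5
860: h=5, probe 5,6 -> slot 6
951: h=5, probe 5,6,9 -> slot 9
262: h=5, probe 5,6,9,1 -> slot 1
15: h=5, probe 5,6,9,1,8 -> slot 8
314: h=5, probe 5,6,9,1,8,4 -> slot 4
Table: [∅, 262, ∅, ∅, 314, 977, 860, ∅, 15, 951, ∅, ∅, ∅]
Lookup 84: h=4, probe 4,5,8,0 → slot 0 empty, not found.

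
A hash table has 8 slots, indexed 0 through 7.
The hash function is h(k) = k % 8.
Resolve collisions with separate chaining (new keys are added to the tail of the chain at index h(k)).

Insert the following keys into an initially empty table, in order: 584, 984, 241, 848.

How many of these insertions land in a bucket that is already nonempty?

Insert 584: h=0, bucket 0 empty → new chain.
Insert 984: h=0, bucket 0 nonempty → append to chain.
Insert 241: h=1, bucket 1 empty → new chain.
Insert 848: h=0, bucket 0 nonempty → append to chain.
Final buckets:
0: 584 -> 984 -> 848
1: 241
2: —
3: —
4: —
5: —
6: —
7: —

2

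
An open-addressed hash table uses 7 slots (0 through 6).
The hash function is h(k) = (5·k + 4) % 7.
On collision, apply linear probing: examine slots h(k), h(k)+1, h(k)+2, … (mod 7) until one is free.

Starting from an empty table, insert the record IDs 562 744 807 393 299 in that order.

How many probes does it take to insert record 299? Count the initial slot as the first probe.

4

562: h=0 => slot 0
744: h=0, probe 0,1 => slot 1
807: h=0, probe 0,1,2 => slot 2
393: h=2, probe 2,3 => slot 3
299: h=1, probe 1,2,3,4 => slot 4
Table: [562, 744, 807, 393, 299, ∅, ∅]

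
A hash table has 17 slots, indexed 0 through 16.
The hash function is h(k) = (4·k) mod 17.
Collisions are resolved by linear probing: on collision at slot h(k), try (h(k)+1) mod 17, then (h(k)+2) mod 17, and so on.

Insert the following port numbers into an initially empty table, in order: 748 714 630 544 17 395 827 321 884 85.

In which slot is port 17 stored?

3

Insert 748: h=0, slot 0 empty → index 0.
Insert 714: h=0, slot 0 occupied → index 1.
Insert 630: h=4, slot 4 empty → index 4.
Insert 544: h=0, slots 0,1 occupied → index 2.
Insert 17: h=0, slots 0,1,2 occupied → index 3.
Insert 395: h=16, slot 16 empty → index 16.
Insert 827: h=10, slot 10 empty → index 10.
Insert 321: h=9, slot 9 empty → index 9.
Insert 884: h=0, slots 0,1,2,3,4 occupied → index 5.
Insert 85: h=0, slots 0,1,2,3,4,5 occupied → index 6.
Table: [748, 714, 544, 17, 630, 884, 85, ., ., 321, 827, ., ., ., ., ., 395]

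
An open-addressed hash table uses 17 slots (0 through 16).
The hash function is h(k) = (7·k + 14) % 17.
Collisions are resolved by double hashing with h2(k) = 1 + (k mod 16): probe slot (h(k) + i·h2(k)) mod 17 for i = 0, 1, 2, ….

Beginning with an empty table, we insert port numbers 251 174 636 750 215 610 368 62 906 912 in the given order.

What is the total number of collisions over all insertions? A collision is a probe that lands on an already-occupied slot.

5

251: h=3 => slot 3
174: h=8 => slot 8
636: h=12 => slot 12
750: h=11 => slot 11
215: h=6 => slot 6
610: h=0 => slot 0
368: h=6, h2=1, probe 6,7 => slot 7
62: h=6, h2=15, probe 6,4 => slot 4
906: h=15 => slot 15
912: h=6, h2=1, probe 6,7,8,9 => slot 9
Table: [610, ∅, ∅, 251, 62, ∅, 215, 368, 174, 912, ∅, 750, 636, ∅, ∅, 906, ∅]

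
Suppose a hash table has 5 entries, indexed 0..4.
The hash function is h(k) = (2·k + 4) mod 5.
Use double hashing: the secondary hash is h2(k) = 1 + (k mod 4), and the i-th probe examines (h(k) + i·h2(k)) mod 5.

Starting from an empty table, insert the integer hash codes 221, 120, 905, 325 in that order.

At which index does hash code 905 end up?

3

221 hashes to 1; slot 1 is free -> place at 1.
120 hashes to 4; slot 4 is free -> place at 4.
905 hashes to 4, h2=2; 4,1 taken -> place at 3.
325 hashes to 4, h2=2; 4,1,3 taken -> place at 0.
Table: [325, 221, ., 905, 120]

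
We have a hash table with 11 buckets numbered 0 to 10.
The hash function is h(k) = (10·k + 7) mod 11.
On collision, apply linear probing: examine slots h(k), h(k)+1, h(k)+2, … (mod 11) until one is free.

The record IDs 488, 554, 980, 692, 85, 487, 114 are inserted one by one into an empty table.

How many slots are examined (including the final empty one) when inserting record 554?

2

Insert 488: h=3, slot 3 empty → index 3.
Insert 554: h=3, slot 3 occupied → index 4.
Insert 980: h=6, slot 6 empty → index 6.
Insert 692: h=8, slot 8 empty → index 8.
Insert 85: h=10, slot 10 empty → index 10.
Insert 487: h=4, slot 4 occupied → index 5.
Insert 114: h=3, slots 3,4,5,6 occupied → index 7.
Table: [∅, ∅, ∅, 488, 554, 487, 980, 114, 692, ∅, 85]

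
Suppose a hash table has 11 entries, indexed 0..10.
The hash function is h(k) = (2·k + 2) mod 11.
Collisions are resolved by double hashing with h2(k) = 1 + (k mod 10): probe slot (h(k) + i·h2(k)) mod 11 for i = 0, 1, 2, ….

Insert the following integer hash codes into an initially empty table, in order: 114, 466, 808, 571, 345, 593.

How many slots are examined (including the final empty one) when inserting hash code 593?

2

114 hashes to 10; slot 10 is free -> place at 10.
466 hashes to 10, h2=7; 10 taken -> place at 6.
808 hashes to 1; slot 1 is free -> place at 1.
571 hashes to 0; slot 0 is free -> place at 0.
345 hashes to 10, h2=6; 10 taken -> place at 5.
593 hashes to 0, h2=4; 0 taken -> place at 4.
Table: [571, 808, _, _, 593, 345, 466, _, _, _, 114]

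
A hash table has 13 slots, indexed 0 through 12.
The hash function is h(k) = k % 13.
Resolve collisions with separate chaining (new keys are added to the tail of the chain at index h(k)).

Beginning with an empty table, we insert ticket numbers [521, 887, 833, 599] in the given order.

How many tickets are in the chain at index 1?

3

Insert 521: h=1, bucket 1 empty -> new chain.
Insert 887: h=3, bucket 3 empty -> new chain.
Insert 833: h=1, bucket 1 nonempty -> append to chain.
Insert 599: h=1, bucket 1 nonempty -> append to chain.
Final buckets:
0: -
1: 521 -> 833 -> 599
2: -
3: 887
4: -
5: -
6: -
7: -
8: -
9: -
10: -
11: -
12: -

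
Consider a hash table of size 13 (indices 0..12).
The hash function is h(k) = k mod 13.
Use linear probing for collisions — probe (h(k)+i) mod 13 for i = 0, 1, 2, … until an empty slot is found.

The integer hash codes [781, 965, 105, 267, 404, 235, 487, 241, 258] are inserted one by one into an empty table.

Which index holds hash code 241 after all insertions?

8

781: h=1 -> slot 1
965: h=3 -> slot 3
105: h=1, probe 1,2 -> slot 2
267: h=7 -> slot 7
404: h=1, probe 1,2,3,4 -> slot 4
235: h=1, probe 1,2,3,4,5 -> slot 5
487: h=6 -> slot 6
241: h=7, probe 7,8 -> slot 8
258: h=11 -> slot 11
Table: [., 781, 105, 965, 404, 235, 487, 267, 241, ., ., 258, .]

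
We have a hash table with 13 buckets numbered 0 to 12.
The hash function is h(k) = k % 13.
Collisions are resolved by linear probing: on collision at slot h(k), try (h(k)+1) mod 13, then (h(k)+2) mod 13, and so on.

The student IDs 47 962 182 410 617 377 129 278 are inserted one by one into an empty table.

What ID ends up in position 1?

182

Insert 47: h=8, slot 8 empty → index 8.
Insert 962: h=0, slot 0 empty → index 0.
Insert 182: h=0, slot 0 occupied → index 1.
Insert 410: h=7, slot 7 empty → index 7.
Insert 617: h=6, slot 6 empty → index 6.
Insert 377: h=0, slots 0,1 occupied → index 2.
Insert 129: h=12, slot 12 empty → index 12.
Insert 278: h=5, slot 5 empty → index 5.
Table: [962, 182, 377, _, _, 278, 617, 410, 47, _, _, _, 129]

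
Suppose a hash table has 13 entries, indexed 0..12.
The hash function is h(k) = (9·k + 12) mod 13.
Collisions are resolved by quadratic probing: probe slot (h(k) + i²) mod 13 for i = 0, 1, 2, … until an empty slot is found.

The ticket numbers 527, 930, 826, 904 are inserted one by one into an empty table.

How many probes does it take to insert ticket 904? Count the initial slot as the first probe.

527: h=10 -> slot 10
930: h=10, probe 10,11 -> slot 11
826: h=10, probe 10,11,1 -> slot 1
904: h=10, probe 10,11,1,6 -> slot 6
Table: [∅, 826, ∅, ∅, ∅, ∅, 904, ∅, ∅, ∅, 527, 930, ∅]

4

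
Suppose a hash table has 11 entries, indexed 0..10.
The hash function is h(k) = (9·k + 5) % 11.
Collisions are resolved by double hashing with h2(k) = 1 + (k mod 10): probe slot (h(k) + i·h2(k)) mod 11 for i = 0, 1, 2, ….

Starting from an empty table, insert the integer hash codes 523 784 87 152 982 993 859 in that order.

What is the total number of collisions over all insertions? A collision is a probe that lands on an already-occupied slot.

523: h=4 -> slot 4
784: h=10 -> slot 10
87: h=7 -> slot 7
152: h=9 -> slot 9
982: h=10, h2=3, probe 10,2 -> slot 2
993: h=10, h2=4, probe 10,3 -> slot 3
859: h=3, h2=10, probe 3,2,1 -> slot 1
Table: [—, 859, 982, 993, 523, —, —, 87, —, 152, 784]

4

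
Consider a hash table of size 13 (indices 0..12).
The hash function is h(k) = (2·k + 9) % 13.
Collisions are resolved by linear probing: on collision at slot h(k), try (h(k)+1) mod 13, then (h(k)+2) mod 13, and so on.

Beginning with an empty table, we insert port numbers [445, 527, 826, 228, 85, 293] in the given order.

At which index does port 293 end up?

1

Insert 445: h=2, slot 2 empty -> index 2.
Insert 527: h=10, slot 10 empty -> index 10.
Insert 826: h=10, slot 10 occupied -> index 11.
Insert 228: h=10, slots 10,11 occupied -> index 12.
Insert 85: h=10, slots 10,11,12 occupied -> index 0.
Insert 293: h=10, slots 10,11,12,0 occupied -> index 1.
Table: [85, 293, 445, ∅, ∅, ∅, ∅, ∅, ∅, ∅, 527, 826, 228]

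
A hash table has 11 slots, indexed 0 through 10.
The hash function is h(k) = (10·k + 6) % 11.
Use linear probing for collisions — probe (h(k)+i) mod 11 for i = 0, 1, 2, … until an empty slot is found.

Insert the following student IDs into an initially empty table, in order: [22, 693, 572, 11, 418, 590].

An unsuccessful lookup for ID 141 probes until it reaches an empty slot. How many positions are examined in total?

5

Insert 22: h=6, slot 6 empty => index 6.
Insert 693: h=6, slot 6 occupied => index 7.
Insert 572: h=6, slots 6,7 occupied => index 8.
Insert 11: h=6, slots 6,7,8 occupied => index 9.
Insert 418: h=6, slots 6,7,8,9 occupied => index 10.
Insert 590: h=10, slot 10 occupied => index 0.
Table: [590, ∅, ∅, ∅, ∅, ∅, 22, 693, 572, 11, 418]
Lookup 141: h=8, probe 8,9,10,0,1 → slot 1 empty, not found.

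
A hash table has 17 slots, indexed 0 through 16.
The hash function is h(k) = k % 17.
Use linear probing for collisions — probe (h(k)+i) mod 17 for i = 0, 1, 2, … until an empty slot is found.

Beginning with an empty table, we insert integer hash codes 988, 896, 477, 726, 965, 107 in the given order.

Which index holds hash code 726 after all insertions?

988: h=2 → slot 2
896: h=12 → slot 12
477: h=1 → slot 1
726: h=12, probe 12,13 → slot 13
965: h=13, probe 13,14 → slot 14
107: h=5 → slot 5
Table: [_, 477, 988, _, _, 107, _, _, _, _, _, _, 896, 726, 965, _, _]

13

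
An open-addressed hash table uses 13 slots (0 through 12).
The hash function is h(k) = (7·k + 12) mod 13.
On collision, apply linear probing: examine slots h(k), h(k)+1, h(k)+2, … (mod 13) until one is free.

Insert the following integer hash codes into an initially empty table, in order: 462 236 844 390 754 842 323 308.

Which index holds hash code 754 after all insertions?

1

Insert 462: h=9, slot 9 empty => index 9.
Insert 236: h=0, slot 0 empty => index 0.
Insert 844: h=5, slot 5 empty => index 5.
Insert 390: h=12, slot 12 empty => index 12.
Insert 754: h=12, slots 12,0 occupied => index 1.
Insert 842: h=4, slot 4 empty => index 4.
Insert 323: h=11, slot 11 empty => index 11.
Insert 308: h=10, slot 10 empty => index 10.
Table: [236, 754, ∅, ∅, 842, 844, ∅, ∅, ∅, 462, 308, 323, 390]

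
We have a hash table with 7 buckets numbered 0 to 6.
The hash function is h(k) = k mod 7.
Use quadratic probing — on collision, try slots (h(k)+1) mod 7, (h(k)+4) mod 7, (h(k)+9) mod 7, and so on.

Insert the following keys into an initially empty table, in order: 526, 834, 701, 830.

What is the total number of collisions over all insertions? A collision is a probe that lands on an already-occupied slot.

526 hashes to 1; slot 1 is free => place at 1.
834 hashes to 1; 1 taken => place at 2.
701 hashes to 1; 1,2 taken => place at 5.
830 hashes to 4; slot 4 is free => place at 4.
Table: [—, 526, 834, —, 830, 701, —]

3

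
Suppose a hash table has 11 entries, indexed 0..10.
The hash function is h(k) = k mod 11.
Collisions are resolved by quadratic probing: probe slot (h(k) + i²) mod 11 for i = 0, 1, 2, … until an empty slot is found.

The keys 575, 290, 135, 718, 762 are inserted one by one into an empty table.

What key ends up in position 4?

290

575 hashes to 3; slot 3 is free => place at 3.
290 hashes to 4; slot 4 is free => place at 4.
135 hashes to 3; 3,4 taken => place at 7.
718 hashes to 3; 3,4,7 taken => place at 1.
762 hashes to 3; 3,4,7,1 taken => place at 8.
Table: [_, 718, _, 575, 290, _, _, 135, 762, _, _]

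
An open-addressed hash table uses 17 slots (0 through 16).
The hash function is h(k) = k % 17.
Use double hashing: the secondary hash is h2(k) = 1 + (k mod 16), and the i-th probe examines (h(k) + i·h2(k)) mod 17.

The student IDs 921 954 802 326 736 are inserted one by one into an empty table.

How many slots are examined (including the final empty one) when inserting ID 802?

921 hashes to 3; slot 3 is free => place at 3.
954 hashes to 2; slot 2 is free => place at 2.
802 hashes to 3, h2=3; 3 taken => place at 6.
326 hashes to 3, h2=7; 3 taken => place at 10.
736 hashes to 5; slot 5 is free => place at 5.
Table: [∅, ∅, 954, 921, ∅, 736, 802, ∅, ∅, ∅, 326, ∅, ∅, ∅, ∅, ∅, ∅]

2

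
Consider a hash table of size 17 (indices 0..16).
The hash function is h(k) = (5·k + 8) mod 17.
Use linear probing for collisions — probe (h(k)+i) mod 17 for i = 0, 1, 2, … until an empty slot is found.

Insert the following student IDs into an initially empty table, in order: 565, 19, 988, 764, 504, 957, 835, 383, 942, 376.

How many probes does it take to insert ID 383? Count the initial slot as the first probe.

4

565 hashes to 11; slot 11 is free → place at 11.
19 hashes to 1; slot 1 is free → place at 1.
988 hashes to 1; 1 taken → place at 2.
764 hashes to 3; slot 3 is free → place at 3.
504 hashes to 12; slot 12 is free → place at 12.
957 hashes to 16; slot 16 is free → place at 16.
835 hashes to 1; 1,2,3 taken → place at 4.
383 hashes to 2; 2,3,4 taken → place at 5.
942 hashes to 9; slot 9 is free → place at 9.
376 hashes to 1; 1,2,3,4,5 taken → place at 6.
Table: [-, 19, 988, 764, 835, 383, 376, -, -, 942, -, 565, 504, -, -, -, 957]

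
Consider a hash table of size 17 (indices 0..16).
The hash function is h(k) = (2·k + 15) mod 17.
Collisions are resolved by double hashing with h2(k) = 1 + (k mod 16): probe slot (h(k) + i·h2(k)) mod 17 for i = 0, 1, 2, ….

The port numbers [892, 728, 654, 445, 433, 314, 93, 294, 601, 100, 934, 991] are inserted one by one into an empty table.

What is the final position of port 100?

2

Insert 892: h=14, slot 14 empty => index 14.
Insert 728: h=9, slot 9 empty => index 9.
Insert 654: h=14, h2=15, slot 14 occupied => index 12.
Insert 445: h=4, slot 4 empty => index 4.
Insert 433: h=14, h2=2, slot 14 occupied => index 16.
Insert 314: h=14, h2=11, slot 14 occupied => index 8.
Insert 93: h=14, h2=14, slot 14 occupied => index 11.
Insert 294: h=8, h2=7, slot 8 occupied => index 15.
Insert 601: h=10, slot 10 empty => index 10.
Insert 100: h=11, h2=5, slots 11,16,4,9,14 occupied => index 2.
Insert 934: h=13, slot 13 empty => index 13.
Insert 991: h=8, h2=16, slot 8 occupied => index 7.
Table: [∅, ∅, 100, ∅, 445, ∅, ∅, 991, 314, 728, 601, 93, 654, 934, 892, 294, 433]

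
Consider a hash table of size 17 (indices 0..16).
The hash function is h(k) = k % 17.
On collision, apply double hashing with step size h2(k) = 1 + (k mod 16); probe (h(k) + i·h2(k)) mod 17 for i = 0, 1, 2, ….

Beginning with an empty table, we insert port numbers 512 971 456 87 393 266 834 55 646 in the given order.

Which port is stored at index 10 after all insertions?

87

Insert 512: h=2, slot 2 empty → index 2.
Insert 971: h=2, h2=12, slot 2 occupied → index 14.
Insert 456: h=14, h2=9, slot 14 occupied → index 6.
Insert 87: h=2, h2=8, slot 2 occupied → index 10.
Insert 393: h=2, h2=10, slot 2 occupied → index 12.
Insert 266: h=11, slot 11 empty → index 11.
Insert 834: h=1, slot 1 empty → index 1.
Insert 55: h=4, slot 4 empty → index 4.
Insert 646: h=0, slot 0 empty → index 0.
Table: [646, 834, 512, -, 55, -, 456, -, -, -, 87, 266, 393, -, 971, -, -]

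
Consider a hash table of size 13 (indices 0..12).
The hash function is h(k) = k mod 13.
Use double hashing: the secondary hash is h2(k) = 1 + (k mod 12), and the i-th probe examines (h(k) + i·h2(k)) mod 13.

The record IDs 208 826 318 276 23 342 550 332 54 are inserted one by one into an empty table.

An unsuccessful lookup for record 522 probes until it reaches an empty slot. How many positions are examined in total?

6

208 hashes to 0; slot 0 is free -> place at 0.
826 hashes to 7; slot 7 is free -> place at 7.
318 hashes to 6; slot 6 is free -> place at 6.
276 hashes to 3; slot 3 is free -> place at 3.
23 hashes to 10; slot 10 is free -> place at 10.
342 hashes to 4; slot 4 is free -> place at 4.
550 hashes to 4, h2=11; 4 taken -> place at 2.
332 hashes to 7, h2=9; 7,3 taken -> place at 12.
54 hashes to 2, h2=7; 2 taken -> place at 9.
Table: [208, _, 550, 276, 342, _, 318, 826, _, 54, 23, _, 332]
Lookup 522: h=2, h2=7, probe 2,9,3,10,4,11 → slot 11 empty, not found.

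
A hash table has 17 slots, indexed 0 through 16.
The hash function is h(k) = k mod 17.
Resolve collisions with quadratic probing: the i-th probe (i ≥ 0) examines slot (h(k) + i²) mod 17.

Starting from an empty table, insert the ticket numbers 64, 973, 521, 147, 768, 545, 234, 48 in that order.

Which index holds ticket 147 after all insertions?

64 hashes to 13; slot 13 is free => place at 13.
973 hashes to 4; slot 4 is free => place at 4.
521 hashes to 11; slot 11 is free => place at 11.
147 hashes to 11; 11 taken => place at 12.
768 hashes to 3; slot 3 is free => place at 3.
545 hashes to 1; slot 1 is free => place at 1.
234 hashes to 13; 13 taken => place at 14.
48 hashes to 14; 14 taken => place at 15.
Table: [., 545, ., 768, 973, ., ., ., ., ., ., 521, 147, 64, 234, 48, .]

12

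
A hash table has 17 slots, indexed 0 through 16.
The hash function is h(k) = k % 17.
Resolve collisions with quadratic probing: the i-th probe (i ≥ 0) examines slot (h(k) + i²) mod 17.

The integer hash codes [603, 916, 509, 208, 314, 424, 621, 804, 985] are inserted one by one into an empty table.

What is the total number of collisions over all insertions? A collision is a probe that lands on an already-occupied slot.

603 hashes to 8; slot 8 is free => place at 8.
916 hashes to 15; slot 15 is free => place at 15.
509 hashes to 16; slot 16 is free => place at 16.
208 hashes to 4; slot 4 is free => place at 4.
314 hashes to 8; 8 taken => place at 9.
424 hashes to 16; 16 taken => place at 0.
621 hashes to 9; 9 taken => place at 10.
804 hashes to 5; slot 5 is free => place at 5.
985 hashes to 16; 16,0 taken => place at 3.
Table: [424, _, _, 985, 208, 804, _, _, 603, 314, 621, _, _, _, _, 916, 509]

5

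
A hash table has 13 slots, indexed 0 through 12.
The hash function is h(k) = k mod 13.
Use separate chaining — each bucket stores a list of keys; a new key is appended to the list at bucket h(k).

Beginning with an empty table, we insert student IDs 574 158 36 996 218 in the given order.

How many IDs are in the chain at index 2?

2

Insert 574: h=2, bucket 2 empty -> new chain.
Insert 158: h=2, bucket 2 nonempty -> append to chain.
Insert 36: h=10, bucket 10 empty -> new chain.
Insert 996: h=8, bucket 8 empty -> new chain.
Insert 218: h=10, bucket 10 nonempty -> append to chain.
Final buckets:
0: ∅
1: ∅
2: 574 -> 158
3: ∅
4: ∅
5: ∅
6: ∅
7: ∅
8: 996
9: ∅
10: 36 -> 218
11: ∅
12: ∅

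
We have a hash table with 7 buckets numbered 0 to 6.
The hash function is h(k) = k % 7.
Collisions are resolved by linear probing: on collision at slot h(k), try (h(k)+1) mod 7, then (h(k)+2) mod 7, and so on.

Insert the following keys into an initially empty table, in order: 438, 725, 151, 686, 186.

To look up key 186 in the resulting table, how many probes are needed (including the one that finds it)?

Insert 438: h=4, slot 4 empty -> index 4.
Insert 725: h=4, slot 4 occupied -> index 5.
Insert 151: h=4, slots 4,5 occupied -> index 6.
Insert 686: h=0, slot 0 empty -> index 0.
Insert 186: h=4, slots 4,5,6,0 occupied -> index 1.
Table: [686, 186, —, —, 438, 725, 151]
Lookup 186: h=4, probe 4,5,6,0,1 → found at 1.

5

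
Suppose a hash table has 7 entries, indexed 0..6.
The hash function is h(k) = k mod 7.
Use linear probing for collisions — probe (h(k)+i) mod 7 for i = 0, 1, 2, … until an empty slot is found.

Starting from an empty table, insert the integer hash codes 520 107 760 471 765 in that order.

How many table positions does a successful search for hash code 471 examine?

4

520 hashes to 2; slot 2 is free => place at 2.
107 hashes to 2; 2 taken => place at 3.
760 hashes to 4; slot 4 is free => place at 4.
471 hashes to 2; 2,3,4 taken => place at 5.
765 hashes to 2; 2,3,4,5 taken => place at 6.
Table: [∅, ∅, 520, 107, 760, 471, 765]
Lookup 471: h=2, probe 2,3,4,5 → found at 5.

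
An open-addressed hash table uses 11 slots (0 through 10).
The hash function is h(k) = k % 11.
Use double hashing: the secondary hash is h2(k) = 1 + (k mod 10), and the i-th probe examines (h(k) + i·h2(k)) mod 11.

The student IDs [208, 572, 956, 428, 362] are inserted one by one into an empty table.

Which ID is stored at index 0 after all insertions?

572

208: h=10 => slot 10
572: h=0 => slot 0
956: h=10, h2=7, probe 10,6 => slot 6
428: h=10, h2=9, probe 10,8 => slot 8
362: h=10, h2=3, probe 10,2 => slot 2
Table: [572, ., 362, ., ., ., 956, ., 428, ., 208]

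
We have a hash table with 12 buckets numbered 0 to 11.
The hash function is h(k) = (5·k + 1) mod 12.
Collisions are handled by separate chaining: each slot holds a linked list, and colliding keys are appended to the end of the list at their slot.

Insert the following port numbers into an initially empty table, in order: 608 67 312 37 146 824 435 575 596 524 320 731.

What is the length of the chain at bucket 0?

1

608 → bucket 5
67 → bucket 0
312 → bucket 1
37 → bucket 6
146 → bucket 11
824 → bucket 5 (collision)
435 → bucket 4
575 → bucket 8
596 → bucket 5 (collision)
524 → bucket 5 (collision)
320 → bucket 5 (collision)
731 → bucket 8 (collision)
Final buckets:
0: 67
1: 312
2: .
3: .
4: 435
5: 608 -> 824 -> 596 -> 524 -> 320
6: 37
7: .
8: 575 -> 731
9: .
10: .
11: 146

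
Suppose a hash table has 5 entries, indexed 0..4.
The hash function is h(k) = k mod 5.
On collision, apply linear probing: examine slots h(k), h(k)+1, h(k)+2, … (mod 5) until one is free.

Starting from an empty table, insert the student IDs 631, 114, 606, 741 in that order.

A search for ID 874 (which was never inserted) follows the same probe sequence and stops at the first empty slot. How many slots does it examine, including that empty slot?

631: h=1 => slot 1
114: h=4 => slot 4
606: h=1, probe 1,2 => slot 2
741: h=1, probe 1,2,3 => slot 3
Table: [_, 631, 606, 741, 114]
Lookup 874: h=4, probe 4,0 → slot 0 empty, not found.

2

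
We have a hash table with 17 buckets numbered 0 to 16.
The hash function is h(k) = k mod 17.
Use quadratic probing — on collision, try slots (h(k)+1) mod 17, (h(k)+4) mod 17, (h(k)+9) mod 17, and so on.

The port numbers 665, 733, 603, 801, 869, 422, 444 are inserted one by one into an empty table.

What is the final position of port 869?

11

665: h=2 => slot 2
733: h=2, probe 2,3 => slot 3
603: h=8 => slot 8
801: h=2, probe 2,3,6 => slot 6
869: h=2, probe 2,3,6,11 => slot 11
422: h=14 => slot 14
444: h=2, probe 2,3,6,11,1 => slot 1
Table: [—, 444, 665, 733, —, —, 801, —, 603, —, —, 869, —, —, 422, —, —]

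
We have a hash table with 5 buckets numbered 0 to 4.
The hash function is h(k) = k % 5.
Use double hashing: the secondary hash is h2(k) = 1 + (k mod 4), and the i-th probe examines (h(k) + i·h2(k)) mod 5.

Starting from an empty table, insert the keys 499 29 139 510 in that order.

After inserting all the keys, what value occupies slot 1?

499 hashes to 4; slot 4 is free => place at 4.
29 hashes to 4, h2=2; 4 taken => place at 1.
139 hashes to 4, h2=4; 4 taken => place at 3.
510 hashes to 0; slot 0 is free => place at 0.
Table: [510, 29, —, 139, 499]

29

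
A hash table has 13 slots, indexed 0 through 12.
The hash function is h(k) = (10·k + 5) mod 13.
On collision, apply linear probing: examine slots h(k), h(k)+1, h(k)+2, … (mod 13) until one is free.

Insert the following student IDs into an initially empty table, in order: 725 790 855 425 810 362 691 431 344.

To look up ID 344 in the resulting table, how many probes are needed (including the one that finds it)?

Insert 725: h=1, slot 1 empty -> index 1.
Insert 790: h=1, slot 1 occupied -> index 2.
Insert 855: h=1, slots 1,2 occupied -> index 3.
Insert 425: h=4, slot 4 empty -> index 4.
Insert 810: h=6, slot 6 empty -> index 6.
Insert 362: h=11, slot 11 empty -> index 11.
Insert 691: h=12, slot 12 empty -> index 12.
Insert 431: h=12, slot 12 occupied -> index 0.
Insert 344: h=0, slots 0,1,2,3,4 occupied -> index 5.
Table: [431, 725, 790, 855, 425, 344, 810, —, —, —, —, 362, 691]
Lookup 344: h=0, probe 0,1,2,3,4,5 → found at 5.

6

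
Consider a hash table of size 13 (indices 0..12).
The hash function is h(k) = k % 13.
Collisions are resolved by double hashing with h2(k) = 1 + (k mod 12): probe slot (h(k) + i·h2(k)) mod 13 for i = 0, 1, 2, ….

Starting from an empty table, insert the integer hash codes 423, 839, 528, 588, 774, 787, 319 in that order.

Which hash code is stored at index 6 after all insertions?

Insert 423: h=7, slot 7 empty => index 7.
Insert 839: h=7, h2=12, slot 7 occupied => index 6.
Insert 528: h=8, slot 8 empty => index 8.
Insert 588: h=3, slot 3 empty => index 3.
Insert 774: h=7, h2=7, slot 7 occupied => index 1.
Insert 787: h=7, h2=8, slot 7 occupied => index 2.
Insert 319: h=7, h2=8, slots 7,2 occupied => index 10.
Table: [∅, 774, 787, 588, ∅, ∅, 839, 423, 528, ∅, 319, ∅, ∅]

839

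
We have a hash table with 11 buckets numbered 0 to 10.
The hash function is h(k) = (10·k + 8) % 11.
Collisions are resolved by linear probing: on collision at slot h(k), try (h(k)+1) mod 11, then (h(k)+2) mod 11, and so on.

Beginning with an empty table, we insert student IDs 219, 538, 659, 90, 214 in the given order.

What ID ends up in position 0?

219: h=9 -> slot 9
538: h=9, probe 9,10 -> slot 10
659: h=9, probe 9,10,0 -> slot 0
90: h=6 -> slot 6
214: h=3 -> slot 3
Table: [659, ., ., 214, ., ., 90, ., ., 219, 538]

659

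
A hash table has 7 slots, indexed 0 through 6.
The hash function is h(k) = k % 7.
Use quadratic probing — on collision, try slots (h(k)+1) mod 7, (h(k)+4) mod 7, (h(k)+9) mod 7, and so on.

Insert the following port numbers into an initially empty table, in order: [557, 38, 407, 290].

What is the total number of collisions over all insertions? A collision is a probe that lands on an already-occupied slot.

557 hashes to 4; slot 4 is free → place at 4.
38 hashes to 3; slot 3 is free → place at 3.
407 hashes to 1; slot 1 is free → place at 1.
290 hashes to 3; 3,4 taken → place at 0.
Table: [290, 407, -, 38, 557, -, -]

2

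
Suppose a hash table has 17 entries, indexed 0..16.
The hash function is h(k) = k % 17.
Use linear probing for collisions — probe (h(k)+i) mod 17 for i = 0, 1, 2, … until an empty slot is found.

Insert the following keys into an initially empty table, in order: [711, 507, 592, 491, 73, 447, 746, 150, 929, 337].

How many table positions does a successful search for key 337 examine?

7

Insert 711: h=14, slot 14 empty -> index 14.
Insert 507: h=14, slot 14 occupied -> index 15.
Insert 592: h=14, slots 14,15 occupied -> index 16.
Insert 491: h=15, slots 15,16 occupied -> index 0.
Insert 73: h=5, slot 5 empty -> index 5.
Insert 447: h=5, slot 5 occupied -> index 6.
Insert 746: h=15, slots 15,16,0 occupied -> index 1.
Insert 150: h=14, slots 14,15,16,0,1 occupied -> index 2.
Insert 929: h=11, slot 11 empty -> index 11.
Insert 337: h=14, slots 14,15,16,0,1,2 occupied -> index 3.
Table: [491, 746, 150, 337, _, 73, 447, _, _, _, _, 929, _, _, 711, 507, 592]
Lookup 337: h=14, probe 14,15,16,0,1,2,3 → found at 3.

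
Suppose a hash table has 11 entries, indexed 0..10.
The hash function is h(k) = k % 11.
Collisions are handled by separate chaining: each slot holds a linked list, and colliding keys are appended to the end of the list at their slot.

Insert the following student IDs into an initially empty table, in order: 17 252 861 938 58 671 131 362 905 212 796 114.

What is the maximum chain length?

17 -> bucket 6
252 -> bucket 10
861 -> bucket 3
938 -> bucket 3 (collision)
58 -> bucket 3 (collision)
671 -> bucket 0
131 -> bucket 10 (collision)
362 -> bucket 10 (collision)
905 -> bucket 3 (collision)
212 -> bucket 3 (collision)
796 -> bucket 4
114 -> bucket 4 (collision)
Final buckets:
0: 671
1: —
2: —
3: 861 -> 938 -> 58 -> 905 -> 212
4: 796 -> 114
5: —
6: 17
7: —
8: —
9: —
10: 252 -> 131 -> 362

5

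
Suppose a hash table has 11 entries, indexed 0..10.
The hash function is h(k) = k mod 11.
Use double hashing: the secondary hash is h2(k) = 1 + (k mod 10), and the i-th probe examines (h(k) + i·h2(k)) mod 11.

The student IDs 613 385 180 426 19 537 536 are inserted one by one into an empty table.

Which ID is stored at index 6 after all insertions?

19

Insert 613: h=8, slot 8 empty => index 8.
Insert 385: h=0, slot 0 empty => index 0.
Insert 180: h=4, slot 4 empty => index 4.
Insert 426: h=8, h2=7, slots 8,4,0 occupied => index 7.
Insert 19: h=8, h2=10, slots 8,7 occupied => index 6.
Insert 537: h=9, slot 9 empty => index 9.
Insert 536: h=8, h2=7, slots 8,4,0,7 occupied => index 3.
Table: [385, -, -, 536, 180, -, 19, 426, 613, 537, -]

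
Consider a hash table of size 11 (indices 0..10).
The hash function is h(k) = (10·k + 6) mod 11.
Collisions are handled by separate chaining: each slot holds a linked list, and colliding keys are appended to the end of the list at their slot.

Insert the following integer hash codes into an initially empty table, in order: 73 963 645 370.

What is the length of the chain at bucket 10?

3

Insert 73: h=10, bucket 10 empty → new chain.
Insert 963: h=0, bucket 0 empty → new chain.
Insert 645: h=10, bucket 10 nonempty → append to chain.
Insert 370: h=10, bucket 10 nonempty → append to chain.
Final buckets:
0: 963
1: _
2: _
3: _
4: _
5: _
6: _
7: _
8: _
9: _
10: 73 -> 645 -> 370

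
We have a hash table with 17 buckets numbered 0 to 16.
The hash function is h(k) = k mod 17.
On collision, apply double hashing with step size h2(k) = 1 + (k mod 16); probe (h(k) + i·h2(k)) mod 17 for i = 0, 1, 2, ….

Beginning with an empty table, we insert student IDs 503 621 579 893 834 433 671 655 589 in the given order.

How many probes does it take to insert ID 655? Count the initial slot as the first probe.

5

503: h=10 => slot 10
621: h=9 => slot 9
579: h=1 => slot 1
893: h=9, h2=14, probe 9,6 => slot 6
834: h=1, h2=3, probe 1,4 => slot 4
433: h=8 => slot 8
671: h=8, h2=16, probe 8,7 => slot 7
655: h=9, h2=16, probe 9,8,7,6,5 => slot 5
589: h=11 => slot 11
Table: [—, 579, —, —, 834, 655, 893, 671, 433, 621, 503, 589, —, —, —, —, —]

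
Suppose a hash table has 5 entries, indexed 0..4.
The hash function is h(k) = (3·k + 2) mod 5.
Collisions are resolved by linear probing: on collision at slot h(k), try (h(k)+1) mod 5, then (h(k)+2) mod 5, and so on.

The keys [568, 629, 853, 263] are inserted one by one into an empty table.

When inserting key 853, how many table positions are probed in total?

2

568 hashes to 1; slot 1 is free => place at 1.
629 hashes to 4; slot 4 is free => place at 4.
853 hashes to 1; 1 taken => place at 2.
263 hashes to 1; 1,2 taken => place at 3.
Table: [_, 568, 853, 263, 629]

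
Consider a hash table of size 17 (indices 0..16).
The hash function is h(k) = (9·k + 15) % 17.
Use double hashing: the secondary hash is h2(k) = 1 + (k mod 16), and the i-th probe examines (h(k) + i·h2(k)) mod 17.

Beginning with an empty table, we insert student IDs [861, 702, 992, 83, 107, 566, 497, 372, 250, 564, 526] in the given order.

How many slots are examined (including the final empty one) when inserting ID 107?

Insert 861: h=12, slot 12 empty => index 12.
Insert 702: h=9, slot 9 empty => index 9.
Insert 992: h=1, slot 1 empty => index 1.
Insert 83: h=14, slot 14 empty => index 14.
Insert 107: h=9, h2=12, slot 9 occupied => index 4.
Insert 566: h=9, h2=7, slot 9 occupied => index 16.
Insert 497: h=0, slot 0 empty => index 0.
Insert 372: h=14, h2=5, slot 14 occupied => index 2.
Insert 250: h=4, h2=11, slot 4 occupied => index 15.
Insert 564: h=8, slot 8 empty => index 8.
Insert 526: h=6, slot 6 empty => index 6.
Table: [497, 992, 372, -, 107, -, 526, -, 564, 702, -, -, 861, -, 83, 250, 566]

2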